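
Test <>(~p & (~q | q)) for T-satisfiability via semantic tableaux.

1. <>(~p & (~q | q)), u
2. ~p & (~q | q), v   [<>-rule on 1: fresh world v, uRv]
3. ~p, v   [&-rule on 2]
4. ~q | q, v   [&-rule on 2]
5. q, v   [|-rule on 4 (branches; this branch)]
Accessibility: uRu, uRv, vRv

Yes, satisfiable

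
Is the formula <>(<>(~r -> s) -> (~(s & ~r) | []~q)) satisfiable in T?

1. <>(<>(~r -> s) -> (~(s & ~r) | []~q)), w0
2. <>(~r -> s) -> (~(s & ~r) | []~q), w1   [<>-rule on 1: fresh world w1, w0Rw1]
3. ~(s & ~r) | []~q, w1   [->-rule on 2 (branches; this branch)]
4. []~q, w1   [|-rule on 3 (branches; this branch)]
5. ~q, w1   [[]-rule on 4 via w1Rw1]
Accessibility: w0Rw0, w0Rw1, w1Rw1

Yes, satisfiable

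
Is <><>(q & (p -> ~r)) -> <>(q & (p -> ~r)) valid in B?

Tableau for the negation ~(<><>(q & (p -> ~r)) -> <>(q & (p -> ~r))):
1. ~(<><>(q & (p -> ~r)) -> <>(q & (p -> ~r))), 0
2. <><>(q & (p -> ~r)), 0   [~->-rule on 1]
3. ~<>(q & (p -> ~r)), 0   [~->-rule on 1]
4. ~(q & (p -> ~r)), 0   [~<>-rule on 3 via 0R0]
5. ~(p -> ~r), 0   [~&-rule on 4 (branches; this branch)]
6. p, 0   [~->-rule on 5]
7. r, 0   [~->-rule on 5]
8. <>(q & (p -> ~r)), 1   [<>-rule on 2: fresh world 1, 0R1]
9. ~(q & (p -> ~r)), 1   [~<>-rule on 3 via 0R1]
10. ~(p -> ~r), 1   [~&-rule on 9 (branches; this branch)]
11. p, 1   [~->-rule on 10]
12. r, 1   [~->-rule on 10]
13. q & (p -> ~r), 2   [<>-rule on 8: fresh world 2, 1R2]
14. q, 2   [&-rule on 13]
15. p -> ~r, 2   [&-rule on 13]
16. ~r, 2   [->-rule on 15 (branches; this branch)]
Accessibility: 0R0, 0R1, 1R0, 1R1, 1R2, 2R1, 2R2
The negation has an open branch (countermodel exists).

Invalid (countermodel exists)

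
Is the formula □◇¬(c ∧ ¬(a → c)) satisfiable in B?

1. □◇¬(c ∧ ¬(a → c)), u
2. ◇¬(c ∧ ¬(a → c)), u
3. ¬(c ∧ ¬(a → c)), v
4. ◇¬(c ∧ ¬(a → c)), v
5. a → c, v
6. c, v
7. ¬(c ∧ ¬(a → c)), w
8. a → c, w
9. c, w
Accessibility: uRu, uRv, vRu, vRv, vRw, wRv, wRw

Satisfiable (open branch found)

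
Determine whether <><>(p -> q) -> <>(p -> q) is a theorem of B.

Not valid

Tableau for the negation ~(<><>(p -> q) -> <>(p -> q)):
1. ~(<><>(p -> q) -> <>(p -> q)), w0
2. <><>(p -> q), w0   [~->-rule on 1]
3. ~<>(p -> q), w0   [~->-rule on 1]
4. ~(p -> q), w0   [~<>-rule on 3 via w0Rw0]
5. p, w0   [~->-rule on 4]
6. ~q, w0   [~->-rule on 4]
7. <>(p -> q), w1   [<>-rule on 2: fresh world w1, w0Rw1]
8. ~(p -> q), w1   [~<>-rule on 3 via w0Rw1]
9. p, w1   [~->-rule on 8]
10. ~q, w1   [~->-rule on 8]
11. p -> q, w2   [<>-rule on 7: fresh world w2, w1Rw2]
12. q, w2   [->-rule on 11 (branches; this branch)]
Accessibility: w0Rw0, w0Rw1, w1Rw0, w1Rw1, w1Rw2, w2Rw1, w2Rw2
The negation has an open branch (countermodel exists).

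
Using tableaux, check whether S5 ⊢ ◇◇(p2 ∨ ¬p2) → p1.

Tableau for the negation ¬(◇◇(p2 ∨ ¬p2) → p1):
1. ¬(◇◇(p2 ∨ ¬p2) → p1), w0
2. ◇◇(p2 ∨ ¬p2), w0
3. ¬p1, w0
4. ◇(p2 ∨ ¬p2), w1
5. p2 ∨ ¬p2, w2
6. ¬p2, w2
Accessibility: w0Rw0, w0Rw1, w0Rw2, w1Rw0, w1Rw1, w1Rw2, w2Rw0, w2Rw1, w2Rw2
The negation has an open branch (countermodel exists).

Invalid (countermodel exists)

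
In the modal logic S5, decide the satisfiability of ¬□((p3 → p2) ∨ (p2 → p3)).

1. ¬□((p3 → p2) ∨ (p2 → p3)), w0
2. ¬((p3 → p2) ∨ (p2 → p3)), w1   [¬□-rule on 1: fresh world w1, w0Rw1]
3. ¬(p3 → p2), w1   [¬∨-rule on 2]
4. ¬(p2 → p3), w1   [¬∨-rule on 2]
5. p3, w1   [¬→-rule on 3]
6. ¬p2, w1   [¬→-rule on 3]
7. p2, w1   [¬→-rule on 4]
8. ¬p3, w1   [¬→-rule on 4]
Accessibility: w0Rw0, w0Rw1, w1Rw0, w1Rw1
Branch closes: p2 and ¬p2 both at w1.
All branches of the tableau close; one closing branch shown above.

Unsatisfiable (every branch closes)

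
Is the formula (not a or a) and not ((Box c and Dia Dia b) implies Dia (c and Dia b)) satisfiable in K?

1. (not a or a) and not ((Box c and Dia Dia b) implies Dia (c and Dia b)), u
2. not a or a, u
3. not ((Box c and Dia Dia b) implies Dia (c and Dia b)), u
4. Box c and Dia Dia b, u
5. not Dia (c and Dia b), u
6. Box c, u
7. Dia Dia b, u
8. a, u
9. Dia b, v
10. not (c and Dia b), v
11. c, v
12. not Dia b, v
13. b, w
14. not b, w
Accessibility: uRv, vRw
Branch closes: b and not b both at w.
Every branch closes; the branch above is one of them.

No, unsatisfiable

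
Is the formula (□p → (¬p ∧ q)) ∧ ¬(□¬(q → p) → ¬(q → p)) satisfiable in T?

No, unsatisfiable

1. (□p → (¬p ∧ q)) ∧ ¬(□¬(q → p) → ¬(q → p)), 0
2. □p → (¬p ∧ q), 0
3. ¬(□¬(q → p) → ¬(q → p)), 0
4. □¬(q → p), 0
5. q → p, 0
6. ¬(q → p), 0
7. q, 0
8. ¬p, 0
9. ¬p ∧ q, 0
10. p, 0
Accessibility: 0R0
Branch closes: p and ¬p both at 0.
Every branch closes; the branch above is one of them.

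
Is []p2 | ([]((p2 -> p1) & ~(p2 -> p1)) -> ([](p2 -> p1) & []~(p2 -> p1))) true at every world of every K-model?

Tableau for the negation ~([]p2 | ([]((p2 -> p1) & ~(p2 -> p1)) -> ([](p2 -> p1) & []~(p2 -> p1)))):
1. ~([]p2 | ([]((p2 -> p1) & ~(p2 -> p1)) -> ([](p2 -> p1) & []~(p2 -> p1)))), 0
2. ~[]p2, 0
3. ~([]((p2 -> p1) & ~(p2 -> p1)) -> ([](p2 -> p1) & []~(p2 -> p1))), 0
4. []((p2 -> p1) & ~(p2 -> p1)), 0
5. ~([](p2 -> p1) & []~(p2 -> p1)), 0
6. ~[]~(p2 -> p1), 0
7. ~p2, 1
8. (p2 -> p1) & ~(p2 -> p1), 1
9. p2 -> p1, 1
10. ~(p2 -> p1), 1
11. p2, 1
12. ~p1, 1
Accessibility: 0R1
Branch closes: p2 and ~p2 both at 1.
Every branch of the negation's tableau closes; the branch above is one of them.

Valid in K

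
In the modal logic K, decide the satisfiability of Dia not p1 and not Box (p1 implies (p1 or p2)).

Unsatisfiable (every branch closes)

1. Dia not p1 and not Box (p1 implies (p1 or p2)), w0
2. Dia not p1, w0
3. not Box (p1 implies (p1 or p2)), w0
4. not p1, w1
5. not (p1 implies (p1 or p2)), w2
6. p1, w2
7. not (p1 or p2), w2
8. not p1, w2
9. not p2, w2
Accessibility: w0Rw1, w0Rw2
Branch closes: p1 and not p1 both at w2.
(One branch shown.) All branches close.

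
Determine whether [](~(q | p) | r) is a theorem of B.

Not valid

Tableau for the negation ~[](~(q | p) | r):
1. ~[](~(q | p) | r), 0
2. ~(~(q | p) | r), 1   [~[]-rule on 1: fresh world 1, 0R1]
3. q | p, 1   [~|-rule on 2]
4. ~r, 1   [~|-rule on 2]
5. p, 1   [|-rule on 3 (branches; this branch)]
Accessibility: 0R0, 0R1, 1R0, 1R1
The negation has an open branch (countermodel exists).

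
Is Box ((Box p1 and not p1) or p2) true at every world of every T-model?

Invalid (countermodel exists)

Tableau for the negation not Box ((Box p1 and not p1) or p2):
1. not Box ((Box p1 and not p1) or p2), 0
2. not ((Box p1 and not p1) or p2), 1   [neg-Box-rule on 1: fresh world 1, 0R1]
3. not (Box p1 and not p1), 1   [neg-or-rule on 2]
4. not p2, 1   [neg-or-rule on 2]
5. p1, 1   [neg-and-rule on 3 (branches; this branch)]
Accessibility: 0R0, 0R1, 1R1
The negation has an open branch (countermodel exists).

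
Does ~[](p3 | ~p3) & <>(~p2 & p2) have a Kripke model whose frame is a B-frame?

No, unsatisfiable

1. ~[](p3 | ~p3) & <>(~p2 & p2), w0
2. ~[](p3 | ~p3), w0   [&-rule on 1]
3. <>(~p2 & p2), w0   [&-rule on 1]
4. ~(p3 | ~p3), w1   [~[]-rule on 2: fresh world w1, w0Rw1]
5. ~p3, w1   [~|-rule on 4]
6. p3, w1   [~|-rule on 4]
Accessibility: w0Rw0, w0Rw1, w1Rw0, w1Rw1
Branch closes: p3 and ~p3 both at w1.
(One branch shown.) All branches close.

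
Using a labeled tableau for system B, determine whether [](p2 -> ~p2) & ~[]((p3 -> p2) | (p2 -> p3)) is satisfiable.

1. [](p2 -> ~p2) & ~[]((p3 -> p2) | (p2 -> p3)), w0
2. [](p2 -> ~p2), w0   [&-rule on 1]
3. ~[]((p3 -> p2) | (p2 -> p3)), w0   [&-rule on 1]
4. p2 -> ~p2, w0   [[]-rule on 2 via w0Rw0]
5. ~p2, w0   [->-rule on 4 (branches; this branch)]
6. ~((p3 -> p2) | (p2 -> p3)), w1   [~[]-rule on 3: fresh world w1, w0Rw1]
7. ~(p3 -> p2), w1   [~|-rule on 6]
8. ~(p2 -> p3), w1   [~|-rule on 6]
9. p3, w1   [~->-rule on 7]
10. ~p2, w1   [~->-rule on 7]
11. p2, w1   [~->-rule on 8]
12. ~p3, w1   [~->-rule on 8]
Accessibility: w0Rw0, w0Rw1, w1Rw0, w1Rw1
Branch closes: p2 and ~p2 both at w1.
Every branch closes; the branch above is one of them.

Unsatisfiable (every branch closes)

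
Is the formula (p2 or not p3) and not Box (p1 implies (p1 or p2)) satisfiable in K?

1. (p2 or not p3) and not Box (p1 implies (p1 or p2)), 0
2. p2 or not p3, 0
3. not Box (p1 implies (p1 or p2)), 0
4. not p3, 0
5. not (p1 implies (p1 or p2)), 1
6. p1, 1
7. not (p1 or p2), 1
8. not p1, 1
9. not p2, 1
Accessibility: 0R1
Branch closes: p1 and not p1 both at 1.
(One branch shown.) All branches close.

Unsatisfiable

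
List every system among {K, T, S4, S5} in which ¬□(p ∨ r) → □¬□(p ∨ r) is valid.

S4-tableau for the negation ¬(¬□(p ∨ r) → □¬□(p ∨ r)):
1. ¬(¬□(p ∨ r) → □¬□(p ∨ r)), w0
2. ¬□(p ∨ r), w0   [¬→-rule on 1]
3. ¬□¬□(p ∨ r), w0   [¬→-rule on 1]
4. ¬(p ∨ r), w1   [¬□-rule on 2: fresh world w1, w0Rw1]
5. ¬p, w1   [¬∨-rule on 4]
6. ¬r, w1   [¬∨-rule on 4]
7. □(p ∨ r), w2   [¬□-rule on 3: fresh world w2, w0Rw2]
8. p ∨ r, w2   [□-rule on 7 via w2Rw2]
9. r, w2   [∨-rule on 8 (branches; this branch)]
Accessibility: w0Rw0, w0Rw1, w0Rw2, w1Rw1, w2Rw2
Complete open branch: countermodel on an S4-frame, so not valid in S4, nor in K, T (the same frame is also a K-frame and a T-frame).
S5-tableau for the negation ¬(¬□(p ∨ r) → □¬□(p ∨ r)):
1. ¬(¬□(p ∨ r) → □¬□(p ∨ r)), w0
2. ¬□(p ∨ r), w0   [¬→-rule on 1]
3. ¬□¬□(p ∨ r), w0   [¬→-rule on 1]
4. ¬(p ∨ r), w1   [¬□-rule on 2: fresh world w1, w0Rw1]
5. ¬p, w1   [¬∨-rule on 4]
6. ¬r, w1   [¬∨-rule on 4]
7. □(p ∨ r), w2   [¬□-rule on 3: fresh world w2, w0Rw2]
8. p ∨ r, w0   [□-rule on 7 via w2Rw0]
9. p ∨ r, w1   [□-rule on 7 via w2Rw1]
10. p ∨ r, w2   [□-rule on 7 via w2Rw2]
11. r, w0   [∨-rule on 8 (branches; this branch)]
12. r, w1   [∨-rule on 9 (branches; this branch)]
Accessibility: w0Rw0, w0Rw1, w0Rw2, w1Rw0, w1Rw1, w1Rw2, w2Rw0, w2Rw1, w2Rw2
Branch closes: r and ¬r both at w1.
Every branch closes (one shown): valid in S5.

S5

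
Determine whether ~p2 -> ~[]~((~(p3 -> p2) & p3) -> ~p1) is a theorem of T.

Invalid (countermodel exists)

Tableau for the negation ~(~p2 -> ~[]~((~(p3 -> p2) & p3) -> ~p1)):
1. ~(~p2 -> ~[]~((~(p3 -> p2) & p3) -> ~p1)), w0
2. ~p2, w0   [~->-rule on 1]
3. []~((~(p3 -> p2) & p3) -> ~p1), w0   [~->-rule on 1]
4. ~((~(p3 -> p2) & p3) -> ~p1), w0   [[]-rule on 3 via w0Rw0]
5. ~(p3 -> p2) & p3, w0   [~->-rule on 4]
6. p1, w0   [~->-rule on 4]
7. ~(p3 -> p2), w0   [&-rule on 5]
8. p3, w0   [&-rule on 5]
Accessibility: w0Rw0
The negation has an open branch (countermodel exists).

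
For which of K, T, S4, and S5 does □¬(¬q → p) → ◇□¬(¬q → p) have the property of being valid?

K-tableau for the negation ¬(□¬(¬q → p) → ◇□¬(¬q → p)):
1. ¬(□¬(¬q → p) → ◇□¬(¬q → p)), w0
2. □¬(¬q → p), w0
3. ¬◇□¬(¬q → p), w0
Complete open branch: countermodel on a K-frame, so not valid in K.
T-tableau for the negation ¬(□¬(¬q → p) → ◇□¬(¬q → p)):
1. ¬(□¬(¬q → p) → ◇□¬(¬q → p)), w0
2. □¬(¬q → p), w0
3. ¬◇□¬(¬q → p), w0
4. ¬(¬q → p), w0
5. ¬q, w0
6. ¬p, w0
7. ¬□¬(¬q → p), w0
8. ¬q → p, w1
9. ¬(¬q → p), w1
10. ¬q, w1
11. ¬p, w1
12. ¬□¬(¬q → p), w1
13. p, w1
Accessibility: w0Rw0, w0Rw1, w1Rw1
Branch closes: p and ¬p both at w1.
Every branch closes (one shown): valid in T, hence also in S4, S5 (every theorem of T is a theorem of S4 and S5).

T, S4, S5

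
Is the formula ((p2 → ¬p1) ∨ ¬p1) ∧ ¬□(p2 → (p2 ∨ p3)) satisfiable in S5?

1. ((p2 → ¬p1) ∨ ¬p1) ∧ ¬□(p2 → (p2 ∨ p3)), u
2. (p2 → ¬p1) ∨ ¬p1, u   [∧-rule on 1]
3. ¬□(p2 → (p2 ∨ p3)), u   [∧-rule on 1]
4. p2 → ¬p1, u   [∨-rule on 2 (branches; this branch)]
5. ¬p1, u   [→-rule on 4 (branches; this branch)]
6. ¬(p2 → (p2 ∨ p3)), v   [¬□-rule on 3: fresh world v, uRv]
7. p2, v   [¬→-rule on 6]
8. ¬(p2 ∨ p3), v   [¬→-rule on 6]
9. ¬p2, v   [¬∨-rule on 8]
10. ¬p3, v   [¬∨-rule on 8]
Accessibility: uRu, uRv, vRu, vRv
Branch closes: p2 and ¬p2 both at v.
All branches of the tableau close; one closing branch shown above.

Unsatisfiable (every branch closes)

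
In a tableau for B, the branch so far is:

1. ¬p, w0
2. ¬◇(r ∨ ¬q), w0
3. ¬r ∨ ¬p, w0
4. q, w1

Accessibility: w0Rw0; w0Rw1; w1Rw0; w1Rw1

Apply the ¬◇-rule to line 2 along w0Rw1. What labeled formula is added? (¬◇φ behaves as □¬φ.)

¬(r ∨ ¬q), w1

¬◇φ behaves as □¬φ: propagate the negated body to each accessible world.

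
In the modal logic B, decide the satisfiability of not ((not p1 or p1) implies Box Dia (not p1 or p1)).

1. not ((not p1 or p1) implies Box Dia (not p1 or p1)), w0
2. not p1 or p1, w0   [neg-implies-rule on 1]
3. not Box Dia (not p1 or p1), w0   [neg-implies-rule on 1]
4. p1, w0   [or-rule on 2 (branches; this branch)]
5. not Dia (not p1 or p1), w1   [neg-Box-rule on 3: fresh world w1, w0Rw1]
6. not (not p1 or p1), w0   [neg-Dia-rule on 5 via w1Rw0]
7. not p1, w0   [neg-or-rule on 6]
Accessibility: w0Rw0, w0Rw1, w1Rw0, w1Rw1
Branch closes: p1 and not p1 both at w0.
All branches of the tableau close; one closing branch shown above.

Unsatisfiable (every branch closes)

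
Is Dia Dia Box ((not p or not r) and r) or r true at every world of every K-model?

No, not valid

Tableau for the negation not (Dia Dia Box ((not p or not r) and r) or r):
1. not (Dia Dia Box ((not p or not r) and r) or r), w0
2. not Dia Dia Box ((not p or not r) and r), w0   [neg-or-rule on 1]
3. not r, w0   [neg-or-rule on 1]
The negation has an open branch (countermodel exists).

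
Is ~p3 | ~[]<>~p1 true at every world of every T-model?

No, not valid

Tableau for the negation ~(~p3 | ~[]<>~p1):
1. ~(~p3 | ~[]<>~p1), 0
2. p3, 0
3. []<>~p1, 0
4. <>~p1, 0
5. ~p1, 1
6. <>~p1, 1
7. ~p1, 2
Accessibility: 0R0, 0R1, 1R1, 1R2, 2R2
The negation has an open branch (countermodel exists).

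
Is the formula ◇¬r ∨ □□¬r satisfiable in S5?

1. ◇¬r ∨ □□¬r, w0
2. □□¬r, w0
3. □¬r, w0
4. ¬r, w0
Accessibility: w0Rw0

Yes, satisfiable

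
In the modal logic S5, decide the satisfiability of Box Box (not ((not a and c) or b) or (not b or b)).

1. Box Box (not ((not a and c) or b) or (not b or b)), u
2. Box (not ((not a and c) or b) or (not b or b)), u   [Box-rule on 1 via uRu]
3. not ((not a and c) or b) or (not b or b), u   [Box-rule on 2 via uRu]
4. not b or b, u   [or-rule on 3 (branches; this branch)]
5. b, u   [or-rule on 4 (branches; this branch)]
Accessibility: uRu

Satisfiable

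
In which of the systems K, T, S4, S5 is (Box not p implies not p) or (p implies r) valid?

T-tableau for the negation not ((Box not p implies not p) or (p implies r)):
1. not ((Box not p implies not p) or (p implies r)), 0
2. not (Box not p implies not p), 0
3. not (p implies r), 0
4. Box not p, 0
5. p, 0
6. not r, 0
7. not p, 0
Accessibility: 0R0
Branch closes: p and not p both at 0.
Every branch closes (one shown): valid in T, hence also in S4, S5 (every theorem of T is a theorem of S4 and S5).
K-tableau for the negation not ((Box not p implies not p) or (p implies r)):
1. not ((Box not p implies not p) or (p implies r)), 0
2. not (Box not p implies not p), 0
3. not (p implies r), 0
4. Box not p, 0
5. p, 0
6. not r, 0
Complete open branch: countermodel on a K-frame, so not valid in K.

T, S4, S5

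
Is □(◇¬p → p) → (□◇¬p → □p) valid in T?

Tableau for the negation ¬(□(◇¬p → p) → (□◇¬p → □p)):
1. ¬(□(◇¬p → p) → (□◇¬p → □p)), w0
2. □(◇¬p → p), w0
3. ¬(□◇¬p → □p), w0
4. □◇¬p, w0
5. ¬□p, w0
6. ◇¬p → p, w0
7. ◇¬p, w0
8. p, w0
9. ¬p, w1
10. ◇¬p → p, w1
11. ◇¬p, w1
12. ¬◇¬p, w1
13. p, w1
Accessibility: w0Rw0, w0Rw1, w1Rw1
Branch closes: p and ¬p both at w1.
All branches of the negation close; one closing branch shown above.

Valid in T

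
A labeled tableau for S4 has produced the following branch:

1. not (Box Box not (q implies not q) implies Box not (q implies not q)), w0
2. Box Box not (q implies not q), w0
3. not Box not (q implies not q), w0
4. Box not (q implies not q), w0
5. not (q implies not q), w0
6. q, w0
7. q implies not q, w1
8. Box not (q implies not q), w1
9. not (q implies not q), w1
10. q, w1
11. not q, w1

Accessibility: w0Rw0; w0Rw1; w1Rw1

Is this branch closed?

Closed

Both q and not q appear at w1.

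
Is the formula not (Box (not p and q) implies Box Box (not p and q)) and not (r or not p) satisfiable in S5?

Unsatisfiable

1. not (Box (not p and q) implies Box Box (not p and q)) and not (r or not p), w0
2. not (Box (not p and q) implies Box Box (not p and q)), w0   [and-rule on 1]
3. not (r or not p), w0   [and-rule on 1]
4. Box (not p and q), w0   [neg-implies-rule on 2]
5. not Box Box (not p and q), w0   [neg-implies-rule on 2]
6. not r, w0   [neg-or-rule on 3]
7. p, w0   [neg-or-rule on 3]
8. not p and q, w0   [Box-rule on 4 via w0Rw0]
9. not p, w0   [and-rule on 8]
10. q, w0   [and-rule on 8]
Accessibility: w0Rw0
Branch closes: p and not p both at w0.
Every branch closes; the branch above is one of them.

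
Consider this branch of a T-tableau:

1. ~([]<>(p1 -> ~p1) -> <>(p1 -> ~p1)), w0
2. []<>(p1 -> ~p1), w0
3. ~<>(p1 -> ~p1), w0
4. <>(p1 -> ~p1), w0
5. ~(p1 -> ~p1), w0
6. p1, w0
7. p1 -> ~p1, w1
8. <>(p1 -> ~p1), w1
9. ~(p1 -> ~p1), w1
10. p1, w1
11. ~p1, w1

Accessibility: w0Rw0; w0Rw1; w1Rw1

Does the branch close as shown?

Both p1 and ~p1 appear at w1.

Yes, closed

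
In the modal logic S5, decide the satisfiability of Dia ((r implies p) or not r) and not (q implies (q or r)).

1. Dia ((r implies p) or not r) and not (q implies (q or r)), w0
2. Dia ((r implies p) or not r), w0
3. not (q implies (q or r)), w0
4. q, w0
5. not (q or r), w0
6. not q, w0
7. not r, w0
Accessibility: w0Rw0
Branch closes: q and not q both at w0.
All branches of the tableau close; one closing branch shown above.

Unsatisfiable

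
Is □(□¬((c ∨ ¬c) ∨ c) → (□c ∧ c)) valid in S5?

Tableau for the negation ¬□(□¬((c ∨ ¬c) ∨ c) → (□c ∧ c)):
1. ¬□(□¬((c ∨ ¬c) ∨ c) → (□c ∧ c)), 0
2. ¬(□¬((c ∨ ¬c) ∨ c) → (□c ∧ c)), 1   [¬□-rule on 1: fresh world 1, 0R1]
3. □¬((c ∨ ¬c) ∨ c), 1   [¬→-rule on 2]
4. ¬(□c ∧ c), 1   [¬→-rule on 2]
5. ¬((c ∨ ¬c) ∨ c), 0   [□-rule on 3 via 1R0]
6. ¬(c ∨ ¬c), 0   [¬∨-rule on 5]
7. ¬c, 0   [¬∨-rule on 5]
8. c, 0   [¬∨-rule on 6]
Accessibility: 0R0, 0R1, 1R0, 1R1
Branch closes: c and ¬c both at 0.
All branches of the negation close; one closing branch shown above.

Valid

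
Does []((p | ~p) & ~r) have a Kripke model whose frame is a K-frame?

1. []((p | ~p) & ~r), w0

Satisfiable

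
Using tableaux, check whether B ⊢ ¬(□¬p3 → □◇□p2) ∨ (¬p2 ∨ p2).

Valid

Tableau for the negation ¬(¬(□¬p3 → □◇□p2) ∨ (¬p2 ∨ p2)):
1. ¬(¬(□¬p3 → □◇□p2) ∨ (¬p2 ∨ p2)), w0
2. □¬p3 → □◇□p2, w0   [¬∨-rule on 1]
3. ¬(¬p2 ∨ p2), w0   [¬∨-rule on 1]
4. p2, w0   [¬∨-rule on 3]
5. ¬p2, w0   [¬∨-rule on 3]
Accessibility: w0Rw0
Branch closes: p2 and ¬p2 both at w0.
All branches of the negation close; one closing branch shown above.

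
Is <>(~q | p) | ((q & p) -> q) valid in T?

Tableau for the negation ~(<>(~q | p) | ((q & p) -> q)):
1. ~(<>(~q | p) | ((q & p) -> q)), u
2. ~<>(~q | p), u   [~|-rule on 1]
3. ~((q & p) -> q), u   [~|-rule on 1]
4. q & p, u   [~->-rule on 3]
5. ~q, u   [~->-rule on 3]
6. q, u   [&-rule on 4]
7. p, u   [&-rule on 4]
Accessibility: uRu
Branch closes: q and ~q both at u.
Every branch of the negation's tableau closes; the branch above is one of them.

Valid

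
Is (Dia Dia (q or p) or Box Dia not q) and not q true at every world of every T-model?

Tableau for the negation not ((Dia Dia (q or p) or Box Dia not q) and not q):
1. not ((Dia Dia (q or p) or Box Dia not q) and not q), w0
2. q, w0
Accessibility: w0Rw0
The negation has an open branch (countermodel exists).

Invalid (countermodel exists)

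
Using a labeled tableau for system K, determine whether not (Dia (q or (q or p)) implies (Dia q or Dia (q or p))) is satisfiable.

1. not (Dia (q or (q or p)) implies (Dia q or Dia (q or p))), 0
2. Dia (q or (q or p)), 0
3. not (Dia q or Dia (q or p)), 0
4. not Dia q, 0
5. not Dia (q or p), 0
6. q or (q or p), 1
7. not q, 1
8. not (q or p), 1
9. not p, 1
10. q or p, 1
11. p, 1
Accessibility: 0R1
Branch closes: p and not p both at 1.
(One branch shown.) All branches close.

Unsatisfiable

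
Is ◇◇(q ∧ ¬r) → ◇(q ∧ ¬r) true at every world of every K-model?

Tableau for the negation ¬(◇◇(q ∧ ¬r) → ◇(q ∧ ¬r)):
1. ¬(◇◇(q ∧ ¬r) → ◇(q ∧ ¬r)), u
2. ◇◇(q ∧ ¬r), u
3. ¬◇(q ∧ ¬r), u
4. ◇(q ∧ ¬r), v
5. ¬(q ∧ ¬r), v
6. r, v
7. q ∧ ¬r, w
8. q, w
9. ¬r, w
Accessibility: uRv, vRw
The negation has an open branch (countermodel exists).

Not valid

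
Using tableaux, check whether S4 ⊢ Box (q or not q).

Tableau for the negation not Box (q or not q):
1. not Box (q or not q), 0
2. not (q or not q), 1
3. not q, 1
4. q, 1
Accessibility: 0R0, 0R1, 1R1
Branch closes: q and not q both at 1.
Every branch of the negation's tableau closes; the branch above is one of them.

Valid in S4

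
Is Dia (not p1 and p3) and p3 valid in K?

Not valid

Tableau for the negation not (Dia (not p1 and p3) and p3):
1. not (Dia (not p1 and p3) and p3), 0
2. not p3, 0
The negation has an open branch (countermodel exists).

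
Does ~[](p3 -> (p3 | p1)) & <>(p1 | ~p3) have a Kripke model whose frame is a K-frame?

1. ~[](p3 -> (p3 | p1)) & <>(p1 | ~p3), u
2. ~[](p3 -> (p3 | p1)), u   [&-rule on 1]
3. <>(p1 | ~p3), u   [&-rule on 1]
4. ~(p3 -> (p3 | p1)), v   [~[]-rule on 2: fresh world v, uRv]
5. p3, v   [~->-rule on 4]
6. ~(p3 | p1), v   [~->-rule on 4]
7. ~p3, v   [~|-rule on 6]
8. ~p1, v   [~|-rule on 6]
Accessibility: uRv
Branch closes: p3 and ~p3 both at v.
(One branch shown.) All branches close.

No, unsatisfiable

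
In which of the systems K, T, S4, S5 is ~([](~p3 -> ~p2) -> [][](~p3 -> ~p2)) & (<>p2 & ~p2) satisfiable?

K, T

T-tableau for the formula:
1. ~([](~p3 -> ~p2) -> [][](~p3 -> ~p2)) & (<>p2 & ~p2), w0
2. ~([](~p3 -> ~p2) -> [][](~p3 -> ~p2)), w0   [&-rule on 1]
3. <>p2 & ~p2, w0   [&-rule on 1]
4. [](~p3 -> ~p2), w0   [~->-rule on 2]
5. ~[][](~p3 -> ~p2), w0   [~->-rule on 2]
6. <>p2, w0   [&-rule on 3]
7. ~p2, w0   [&-rule on 3]
8. ~p3 -> ~p2, w0   [[]-rule on 4 via w0Rw0]
9. ~[](~p3 -> ~p2), w1   [~[]-rule on 5: fresh world w1, w0Rw1]
10. ~p3 -> ~p2, w1   [[]-rule on 4 via w0Rw1]
11. ~p2, w1   [->-rule on 10 (branches; this branch)]
12. p2, w2   [<>-rule on 6: fresh world w2, w0Rw2]
13. ~p3 -> ~p2, w2   [[]-rule on 4 via w0Rw2]
14. p3, w2   [->-rule on 13 (branches; this branch)]
15. ~(~p3 -> ~p2), w3   [~[]-rule on 9: fresh world w3, w1Rw3]
16. ~p3, w3   [~->-rule on 15]
17. p2, w3   [~->-rule on 15]
Accessibility: w0Rw0, w0Rw1, w0Rw2, w1Rw1, w1Rw3, w2Rw2, w3Rw3
Complete open branch: satisfiable in T, hence also in K (this T-model is also a K-model).
S4-tableau for the formula:
1. ~([](~p3 -> ~p2) -> [][](~p3 -> ~p2)) & (<>p2 & ~p2), w0
2. ~([](~p3 -> ~p2) -> [][](~p3 -> ~p2)), w0   [&-rule on 1]
3. <>p2 & ~p2, w0   [&-rule on 1]
4. [](~p3 -> ~p2), w0   [~->-rule on 2]
5. ~[][](~p3 -> ~p2), w0   [~->-rule on 2]
6. <>p2, w0   [&-rule on 3]
7. ~p2, w0   [&-rule on 3]
8. ~p3 -> ~p2, w0   [[]-rule on 4 via w0Rw0]
9. ~[](~p3 -> ~p2), w1   [~[]-rule on 5: fresh world w1, w0Rw1]
10. ~p3 -> ~p2, w1   [[]-rule on 4 via w0Rw1]
11. ~p2, w1   [->-rule on 10 (branches; this branch)]
12. p2, w2   [<>-rule on 6: fresh world w2, w0Rw2]
13. ~p3 -> ~p2, w2   [[]-rule on 4 via w0Rw2]
14. p3, w2   [->-rule on 13 (branches; this branch)]
15. ~(~p3 -> ~p2), w3   [~[]-rule on 9: fresh world w3, w1Rw3]
16. ~p3, w3   [~->-rule on 15]
17. p2, w3   [~->-rule on 15]
18. ~p3 -> ~p2, w3   [[]-rule on 4 via w0Rw3]
19. ~p2, w3   [->-rule on 18 (branches; this branch)]
Accessibility: w0Rw0, w0Rw1, w0Rw2, w0Rw3, w1Rw1, w1Rw3, w2Rw2, w3Rw3
Branch closes: p2 and ~p2 both at w3.
Every branch closes (one shown): unsatisfiable in S4, hence also in S5 (every S5-frame is an S4-frame).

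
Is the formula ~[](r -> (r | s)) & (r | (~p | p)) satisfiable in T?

1. ~[](r -> (r | s)) & (r | (~p | p)), u
2. ~[](r -> (r | s)), u   [&-rule on 1]
3. r | (~p | p), u   [&-rule on 1]
4. ~p | p, u   [|-rule on 3 (branches; this branch)]
5. p, u   [|-rule on 4 (branches; this branch)]
6. ~(r -> (r | s)), v   [~[]-rule on 2: fresh world v, uRv]
7. r, v   [~->-rule on 6]
8. ~(r | s), v   [~->-rule on 6]
9. ~r, v   [~|-rule on 8]
10. ~s, v   [~|-rule on 8]
Accessibility: uRu, uRv, vRv
Branch closes: r and ~r both at v.
(One branch shown.) All branches close.

Unsatisfiable (every branch closes)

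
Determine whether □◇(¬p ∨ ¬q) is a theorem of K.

Invalid (countermodel exists)

Tableau for the negation ¬□◇(¬p ∨ ¬q):
1. ¬□◇(¬p ∨ ¬q), w0
2. ¬◇(¬p ∨ ¬q), w1   [¬□-rule on 1: fresh world w1, w0Rw1]
Accessibility: w0Rw1
The negation has an open branch (countermodel exists).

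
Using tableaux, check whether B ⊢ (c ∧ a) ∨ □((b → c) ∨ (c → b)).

Yes, valid

Tableau for the negation ¬((c ∧ a) ∨ □((b → c) ∨ (c → b))):
1. ¬((c ∧ a) ∨ □((b → c) ∨ (c → b))), w0
2. ¬(c ∧ a), w0
3. ¬□((b → c) ∨ (c → b)), w0
4. ¬a, w0
5. ¬((b → c) ∨ (c → b)), w1
6. ¬(b → c), w1
7. ¬(c → b), w1
8. b, w1
9. ¬c, w1
10. c, w1
11. ¬b, w1
Accessibility: w0Rw0, w0Rw1, w1Rw0, w1Rw1
Branch closes: c and ¬c both at w1.
Every branch of the negation's tableau closes; the branch above is one of them.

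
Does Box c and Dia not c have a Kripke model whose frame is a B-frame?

1. Box c and Dia not c, u
2. Box c, u
3. Dia not c, u
4. c, u
5. not c, v
6. c, v
Accessibility: uRu, uRv, vRu, vRv
Branch closes: c and not c both at v.
All branches of the tableau close; one closing branch shown above.

Unsatisfiable (every branch closes)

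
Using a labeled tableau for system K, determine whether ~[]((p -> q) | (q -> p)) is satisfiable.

1. ~[]((p -> q) | (q -> p)), u
2. ~((p -> q) | (q -> p)), v
3. ~(p -> q), v
4. ~(q -> p), v
5. p, v
6. ~q, v
7. q, v
8. ~p, v
Accessibility: uRv
Branch closes: q and ~q both at v.
(One branch shown.) All branches close.

Unsatisfiable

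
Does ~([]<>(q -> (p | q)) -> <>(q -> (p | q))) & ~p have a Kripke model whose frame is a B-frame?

Unsatisfiable (every branch closes)

1. ~([]<>(q -> (p | q)) -> <>(q -> (p | q))) & ~p, 0
2. ~([]<>(q -> (p | q)) -> <>(q -> (p | q))), 0
3. ~p, 0
4. []<>(q -> (p | q)), 0
5. ~<>(q -> (p | q)), 0
6. <>(q -> (p | q)), 0
7. ~(q -> (p | q)), 0
8. q, 0
9. ~(p | q), 0
10. ~q, 0
Accessibility: 0R0
Branch closes: q and ~q both at 0.
All branches of the tableau close; one closing branch shown above.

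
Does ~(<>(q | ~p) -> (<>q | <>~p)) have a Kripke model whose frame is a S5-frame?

1. ~(<>(q | ~p) -> (<>q | <>~p)), w0
2. <>(q | ~p), w0
3. ~(<>q | <>~p), w0
4. ~<>q, w0
5. ~<>~p, w0
6. ~q, w0
7. p, w0
8. q | ~p, w1
9. ~q, w1
10. p, w1
11. ~p, w1
Accessibility: w0Rw0, w0Rw1, w1Rw0, w1Rw1
Branch closes: p and ~p both at w1.
(One branch shown.) All branches close.

No, unsatisfiable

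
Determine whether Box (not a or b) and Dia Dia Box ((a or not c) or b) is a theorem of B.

Tableau for the negation not (Box (not a or b) and Dia Dia Box ((a or not c) or b)):
1. not (Box (not a or b) and Dia Dia Box ((a or not c) or b)), w0
2. not Dia Dia Box ((a or not c) or b), w0
3. not Dia Box ((a or not c) or b), w0
4. not Box ((a or not c) or b), w0
5. not ((a or not c) or b), w1
6. not (a or not c), w1
7. not b, w1
8. not a, w1
9. c, w1
10. not Dia Box ((a or not c) or b), w1
11. not Box ((a or not c) or b), w1
12. not ((a or not c) or b), w2
13. not (a or not c), w2
14. not b, w2
15. not a, w2
16. c, w2
17. not Box ((a or not c) or b), w2
18. not ((a or not c) or b), w3
19. not (a or not c), w3
20. not b, w3
21. not a, w3
22. c, w3
Accessibility: w0Rw0, w0Rw1, w1Rw0, w1Rw1, w1Rw2, w2Rw1, w2Rw2, w2Rw3, w3Rw2, w3Rw3
The negation has an open branch (countermodel exists).

Not valid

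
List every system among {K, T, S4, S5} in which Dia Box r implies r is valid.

S5-tableau for the negation not (Dia Box r implies r):
1. not (Dia Box r implies r), u
2. Dia Box r, u   [neg-implies-rule on 1]
3. not r, u   [neg-implies-rule on 1]
4. Box r, v   [Dia-rule on 2: fresh world v, uRv]
5. r, u   [Box-rule on 4 via vRu]
Accessibility: uRu, uRv, vRu, vRv
Branch closes: r and not r both at u.
Every branch closes (one shown): valid in S5.
S4-tableau for the negation not (Dia Box r implies r):
1. not (Dia Box r implies r), u
2. Dia Box r, u   [neg-implies-rule on 1]
3. not r, u   [neg-implies-rule on 1]
4. Box r, v   [Dia-rule on 2: fresh world v, uRv]
5. r, v   [Box-rule on 4 via vRv]
Accessibility: uRu, uRv, vRv
Complete open branch: countermodel on an S4-frame, so not valid in S4, nor in K, T (the same frame is also a K-frame and a T-frame).

S5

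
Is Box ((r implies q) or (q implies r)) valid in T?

Yes, valid

Tableau for the negation not Box ((r implies q) or (q implies r)):
1. not Box ((r implies q) or (q implies r)), w0
2. not ((r implies q) or (q implies r)), w1   [neg-Box-rule on 1: fresh world w1, w0Rw1]
3. not (r implies q), w1   [neg-or-rule on 2]
4. not (q implies r), w1   [neg-or-rule on 2]
5. r, w1   [neg-implies-rule on 3]
6. not q, w1   [neg-implies-rule on 3]
7. q, w1   [neg-implies-rule on 4]
8. not r, w1   [neg-implies-rule on 4]
Accessibility: w0Rw0, w0Rw1, w1Rw1
Branch closes: q and not q both at w1.
Every branch of the negation's tableau closes; the branch above is one of them.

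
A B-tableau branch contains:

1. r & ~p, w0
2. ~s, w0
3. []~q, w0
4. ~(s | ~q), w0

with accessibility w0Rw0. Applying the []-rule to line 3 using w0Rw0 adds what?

~q, w0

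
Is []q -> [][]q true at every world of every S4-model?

Valid

Tableau for the negation ~([]q -> [][]q):
1. ~([]q -> [][]q), w0
2. []q, w0
3. ~[][]q, w0
4. q, w0
5. ~[]q, w1
6. q, w1
7. ~q, w2
8. q, w2
Accessibility: w0Rw0, w0Rw1, w0Rw2, w1Rw1, w1Rw2, w2Rw2
Branch closes: q and ~q both at w2.
Every branch of the negation's tableau closes; the branch above is one of them.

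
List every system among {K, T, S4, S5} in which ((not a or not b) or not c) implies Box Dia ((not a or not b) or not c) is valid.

S4-tableau for the negation not (((not a or not b) or not c) implies Box Dia ((not a or not b) or not c)):
1. not (((not a or not b) or not c) implies Box Dia ((not a or not b) or not c)), u
2. (not a or not b) or not c, u   [neg-implies-rule on 1]
3. not Box Dia ((not a or not b) or not c), u   [neg-implies-rule on 1]
4. not c, u   [or-rule on 2 (branches; this branch)]
5. not Dia ((not a or not b) or not c), v   [neg-Box-rule on 3: fresh world v, uRv]
6. not ((not a or not b) or not c), v   [neg-Dia-rule on 5 via vRv]
7. not (not a or not b), v   [neg-or-rule on 6]
8. c, v   [neg-or-rule on 6]
9. a, v   [neg-or-rule on 7]
10. b, v   [neg-or-rule on 7]
Accessibility: uRu, uRv, vRv
Complete open branch: countermodel on an S4-frame, so not valid in S4, nor in K, T (the same frame is also a K-frame and a T-frame).
S5-tableau for the negation not (((not a or not b) or not c) implies Box Dia ((not a or not b) or not c)):
1. not (((not a or not b) or not c) implies Box Dia ((not a or not b) or not c)), u
2. (not a or not b) or not c, u   [neg-implies-rule on 1]
3. not Box Dia ((not a or not b) or not c), u   [neg-implies-rule on 1]
4. not a or not b, u   [or-rule on 2 (branches; this branch)]
5. not b, u   [or-rule on 4 (branches; this branch)]
6. not Dia ((not a or not b) or not c), v   [neg-Box-rule on 3: fresh world v, uRv]
7. not ((not a or not b) or not c), u   [neg-Dia-rule on 6 via vRu]
8. not (not a or not b), u   [neg-or-rule on 7]
9. c, u   [neg-or-rule on 7]
10. a, u   [neg-or-rule on 8]
11. b, u   [neg-or-rule on 8]
Accessibility: uRu, uRv, vRu, vRv
Branch closes: b and not b both at u.
Every branch closes (one shown): valid in S5.

S5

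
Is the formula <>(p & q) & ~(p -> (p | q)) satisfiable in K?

Unsatisfiable

1. <>(p & q) & ~(p -> (p | q)), w0
2. <>(p & q), w0
3. ~(p -> (p | q)), w0
4. p, w0
5. ~(p | q), w0
6. ~p, w0
7. ~q, w0
Branch closes: p and ~p both at w0.
(One branch shown.) All branches close.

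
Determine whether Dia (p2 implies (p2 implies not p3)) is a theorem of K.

Tableau for the negation not Dia (p2 implies (p2 implies not p3)):
1. not Dia (p2 implies (p2 implies not p3)), w0
The negation has an open branch (countermodel exists).

No, not valid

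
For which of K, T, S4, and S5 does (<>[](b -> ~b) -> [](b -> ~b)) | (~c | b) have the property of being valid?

S5-tableau for the negation ~((<>[](b -> ~b) -> [](b -> ~b)) | (~c | b)):
1. ~((<>[](b -> ~b) -> [](b -> ~b)) | (~c | b)), u
2. ~(<>[](b -> ~b) -> [](b -> ~b)), u
3. ~(~c | b), u
4. <>[](b -> ~b), u
5. ~[](b -> ~b), u
6. c, u
7. ~b, u
8. [](b -> ~b), v
9. b -> ~b, u
10. b -> ~b, v
11. ~b, v
12. ~(b -> ~b), w
13. b, w
14. b -> ~b, w
15. ~b, w
Accessibility: uRu, uRv, uRw, vRu, vRv, vRw, wRu, wRv, wRw
Branch closes: b and ~b both at w.
Every branch closes (one shown): valid in S5.
S4-tableau for the negation ~((<>[](b -> ~b) -> [](b -> ~b)) | (~c | b)):
1. ~((<>[](b -> ~b) -> [](b -> ~b)) | (~c | b)), u
2. ~(<>[](b -> ~b) -> [](b -> ~b)), u
3. ~(~c | b), u
4. <>[](b -> ~b), u
5. ~[](b -> ~b), u
6. c, u
7. ~b, u
8. [](b -> ~b), v
9. b -> ~b, v
10. ~b, v
11. ~(b -> ~b), w
12. b, w
Accessibility: uRu, uRv, uRw, vRv, wRw
Complete open branch: countermodel on an S4-frame, so not valid in S4, nor in K, T (the same frame is also a K-frame and a T-frame).

S5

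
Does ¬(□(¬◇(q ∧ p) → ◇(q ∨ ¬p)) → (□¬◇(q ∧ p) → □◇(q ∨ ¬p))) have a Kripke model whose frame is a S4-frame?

1. ¬(□(¬◇(q ∧ p) → ◇(q ∨ ¬p)) → (□¬◇(q ∧ p) → □◇(q ∨ ¬p))), u
2. □(¬◇(q ∧ p) → ◇(q ∨ ¬p)), u   [¬→-rule on 1]
3. ¬(□¬◇(q ∧ p) → □◇(q ∨ ¬p)), u   [¬→-rule on 1]
4. □¬◇(q ∧ p), u   [¬→-rule on 3]
5. ¬□◇(q ∨ ¬p), u   [¬→-rule on 3]
6. ¬◇(q ∧ p) → ◇(q ∨ ¬p), u   [□-rule on 2 via uRu]
7. ¬◇(q ∧ p), u   [□-rule on 4 via uRu]
8. ¬(q ∧ p), u   [¬◇-rule on 7 via uRu]
9. ◇(q ∨ ¬p), u   [→-rule on 6 (branches; this branch)]
10. ¬p, u   [¬∧-rule on 8 (branches; this branch)]
11. ¬◇(q ∨ ¬p), v   [¬□-rule on 5: fresh world v, uRv]
12. ¬◇(q ∧ p) → ◇(q ∨ ¬p), v   [□-rule on 2 via uRv]
13. ¬◇(q ∧ p), v   [□-rule on 4 via uRv]
14. ¬(q ∧ p), v   [¬◇-rule on 7 via uRv]
15. ¬(q ∨ ¬p), v   [¬◇-rule on 11 via vRv]
16. ¬q, v   [¬∨-rule on 15]
17. p, v   [¬∨-rule on 15]
18. ◇(q ∨ ¬p), v   [→-rule on 12 (branches; this branch)]
19. q ∨ ¬p, w   [◇-rule on 9: fresh world w, uRw]
20. ¬◇(q ∧ p) → ◇(q ∨ ¬p), w   [□-rule on 2 via uRw]
21. ¬◇(q ∧ p), w   [□-rule on 4 via uRw]
22. ¬(q ∧ p), w   [¬◇-rule on 7 via uRw]
23. ¬p, w   [∨-rule on 19 (branches; this branch)]
24. ◇(q ∨ ¬p), w   [→-rule on 20 (branches; this branch)]
25. q ∨ ¬p, x   [◇-rule on 18: fresh world x, vRx]
26. ¬◇(q ∧ p) → ◇(q ∨ ¬p), x   [□-rule on 2 via uRx]
27. ¬◇(q ∧ p), x   [□-rule on 4 via uRx]
28. ¬(q ∧ p), x   [¬◇-rule on 7 via uRx]
29. ¬(q ∨ ¬p), x   [¬◇-rule on 11 via vRx]
30. ¬q, x   [¬∨-rule on 29]
31. p, x   [¬∨-rule on 29]
32. ¬p, x   [∨-rule on 25 (branches; this branch)]
Accessibility: uRu, uRv, uRw, uRx, vRv, vRx, wRw, xRx
Branch closes: p and ¬p both at x.
(One branch shown.) All branches close.

Unsatisfiable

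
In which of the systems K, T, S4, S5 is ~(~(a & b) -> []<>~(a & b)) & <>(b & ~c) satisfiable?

S4-tableau for the formula:
1. ~(~(a & b) -> []<>~(a & b)) & <>(b & ~c), w0
2. ~(~(a & b) -> []<>~(a & b)), w0
3. <>(b & ~c), w0
4. ~(a & b), w0
5. ~[]<>~(a & b), w0
6. ~b, w0
7. b & ~c, w1
8. b, w1
9. ~c, w1
10. ~<>~(a & b), w2
11. a & b, w2
12. a, w2
13. b, w2
Accessibility: w0Rw0, w0Rw1, w0Rw2, w1Rw1, w2Rw2
Complete open branch: satisfiable in S4, hence also in K, T (this S4-model is also a K-model and a T-model).
S5-tableau for the formula:
1. ~(~(a & b) -> []<>~(a & b)) & <>(b & ~c), w0
2. ~(~(a & b) -> []<>~(a & b)), w0
3. <>(b & ~c), w0
4. ~(a & b), w0
5. ~[]<>~(a & b), w0
6. ~b, w0
7. b & ~c, w1
8. b, w1
9. ~c, w1
10. ~<>~(a & b), w2
11. a & b, w0
12. a, w0
13. b, w0
Accessibility: w0Rw0, w0Rw1, w0Rw2, w1Rw0, w1Rw1, w1Rw2, w2Rw0, w2Rw1, w2Rw2
Branch closes: b and ~b both at w0.
Every branch closes (one shown): unsatisfiable in S5.

K, T, S4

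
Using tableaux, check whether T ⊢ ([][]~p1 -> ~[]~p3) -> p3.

Tableau for the negation ~(([][]~p1 -> ~[]~p3) -> p3):
1. ~(([][]~p1 -> ~[]~p3) -> p3), w0
2. [][]~p1 -> ~[]~p3, w0
3. ~p3, w0
4. ~[]~p3, w0
5. p3, w1
Accessibility: w0Rw0, w0Rw1, w1Rw1
The negation has an open branch (countermodel exists).

Not valid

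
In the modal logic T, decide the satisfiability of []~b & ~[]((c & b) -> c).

1. []~b & ~[]((c & b) -> c), 0
2. []~b, 0
3. ~[]((c & b) -> c), 0
4. ~b, 0
5. ~((c & b) -> c), 1
6. c & b, 1
7. ~c, 1
8. c, 1
9. b, 1
Accessibility: 0R0, 0R1, 1R1
Branch closes: c and ~c both at 1.
(One branch shown.) All branches close.

No, unsatisfiable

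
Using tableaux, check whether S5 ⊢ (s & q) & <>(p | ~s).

No, not valid

Tableau for the negation ~((s & q) & <>(p | ~s)):
1. ~((s & q) & <>(p | ~s)), 0
2. ~<>(p | ~s), 0
3. ~(p | ~s), 0
4. ~p, 0
5. s, 0
Accessibility: 0R0
The negation has an open branch (countermodel exists).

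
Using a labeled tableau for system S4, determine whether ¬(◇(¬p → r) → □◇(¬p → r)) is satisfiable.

Satisfiable

1. ¬(◇(¬p → r) → □◇(¬p → r)), w0
2. ◇(¬p → r), w0   [¬→-rule on 1]
3. ¬□◇(¬p → r), w0   [¬→-rule on 1]
4. ¬p → r, w1   [◇-rule on 2: fresh world w1, w0Rw1]
5. r, w1   [→-rule on 4 (branches; this branch)]
6. ¬◇(¬p → r), w2   [¬□-rule on 3: fresh world w2, w0Rw2]
7. ¬(¬p → r), w2   [¬◇-rule on 6 via w2Rw2]
8. ¬p, w2   [¬→-rule on 7]
9. ¬r, w2   [¬→-rule on 7]
Accessibility: w0Rw0, w0Rw1, w0Rw2, w1Rw1, w2Rw2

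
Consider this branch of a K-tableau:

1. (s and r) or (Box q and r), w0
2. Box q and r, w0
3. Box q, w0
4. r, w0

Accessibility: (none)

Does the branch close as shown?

No world carries both an atom and its negation.

Open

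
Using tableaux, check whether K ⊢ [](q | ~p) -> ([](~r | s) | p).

Tableau for the negation ~([](q | ~p) -> ([](~r | s) | p)):
1. ~([](q | ~p) -> ([](~r | s) | p)), w0
2. [](q | ~p), w0   [~->-rule on 1]
3. ~([](~r | s) | p), w0   [~->-rule on 1]
4. ~[](~r | s), w0   [~|-rule on 3]
5. ~p, w0   [~|-rule on 3]
6. ~(~r | s), w1   [~[]-rule on 4: fresh world w1, w0Rw1]
7. r, w1   [~|-rule on 6]
8. ~s, w1   [~|-rule on 6]
9. q | ~p, w1   [[]-rule on 2 via w0Rw1]
10. ~p, w1   [|-rule on 9 (branches; this branch)]
Accessibility: w0Rw1
The negation has an open branch (countermodel exists).

No, not valid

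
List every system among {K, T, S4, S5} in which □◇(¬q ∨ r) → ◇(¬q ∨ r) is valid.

T, S4, S5

T-tableau for the negation ¬(□◇(¬q ∨ r) → ◇(¬q ∨ r)):
1. ¬(□◇(¬q ∨ r) → ◇(¬q ∨ r)), u
2. □◇(¬q ∨ r), u
3. ¬◇(¬q ∨ r), u
4. ◇(¬q ∨ r), u
5. ¬(¬q ∨ r), u
6. q, u
7. ¬r, u
8. ¬q ∨ r, v
9. ◇(¬q ∨ r), v
10. ¬(¬q ∨ r), v
11. q, v
12. ¬r, v
13. r, v
Accessibility: uRu, uRv, vRv
Branch closes: r and ¬r both at v.
Every branch closes (one shown): valid in T, hence also in S4, S5 (every theorem of T is a theorem of S4 and S5).
K-tableau for the negation ¬(□◇(¬q ∨ r) → ◇(¬q ∨ r)):
1. ¬(□◇(¬q ∨ r) → ◇(¬q ∨ r)), u
2. □◇(¬q ∨ r), u
3. ¬◇(¬q ∨ r), u
Complete open branch: countermodel on a K-frame, so not valid in K.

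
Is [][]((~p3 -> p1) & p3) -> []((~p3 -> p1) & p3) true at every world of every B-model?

Valid

Tableau for the negation ~([][]((~p3 -> p1) & p3) -> []((~p3 -> p1) & p3)):
1. ~([][]((~p3 -> p1) & p3) -> []((~p3 -> p1) & p3)), 0
2. [][]((~p3 -> p1) & p3), 0   [~->-rule on 1]
3. ~[]((~p3 -> p1) & p3), 0   [~->-rule on 1]
4. []((~p3 -> p1) & p3), 0   [[]-rule on 2 via 0R0]
5. (~p3 -> p1) & p3, 0   [[]-rule on 4 via 0R0]
6. ~p3 -> p1, 0   [&-rule on 5]
7. p3, 0   [&-rule on 5]
8. p1, 0   [->-rule on 6 (branches; this branch)]
9. ~((~p3 -> p1) & p3), 1   [~[]-rule on 3: fresh world 1, 0R1]
10. []((~p3 -> p1) & p3), 1   [[]-rule on 2 via 0R1]
11. (~p3 -> p1) & p3, 1   [[]-rule on 4 via 0R1]
12. ~p3 -> p1, 1   [&-rule on 11]
13. p3, 1   [&-rule on 11]
14. ~(~p3 -> p1), 1   [~&-rule on 9 (branches; this branch)]
15. ~p3, 1   [~->-rule on 14]
16. ~p1, 1   [~->-rule on 14]
Accessibility: 0R0, 0R1, 1R0, 1R1
Branch closes: p3 and ~p3 both at 1.
Every branch of the negation's tableau closes; the branch above is one of them.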